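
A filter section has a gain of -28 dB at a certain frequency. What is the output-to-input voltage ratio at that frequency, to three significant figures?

0.0398

Voltage ratio = 10^(dB/20).
10^(-28/20) = 10^(-1.400) = 0.0398.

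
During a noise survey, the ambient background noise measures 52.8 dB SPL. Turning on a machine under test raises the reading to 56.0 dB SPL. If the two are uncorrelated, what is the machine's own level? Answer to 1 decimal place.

53.2 dB SPL

Remove the background by subtracting linear intensities:
L_src = 10·log₁₀(10^(56.0/10) − 10^(52.8/10)) = 10·log₁₀(207600) = 53.2 dB SPL.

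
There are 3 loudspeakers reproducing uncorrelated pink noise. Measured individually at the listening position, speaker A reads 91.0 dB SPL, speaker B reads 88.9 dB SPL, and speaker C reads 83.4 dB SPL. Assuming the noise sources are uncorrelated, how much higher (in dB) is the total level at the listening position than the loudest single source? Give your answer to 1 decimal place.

Add the sources as powers (linear), then convert back to dB:
L_total = 10·log₁₀(10^(91.0/10) + 10^(88.9/10) + 10^(83.4/10)) = 93.53 dB SPL.
Excess over the loudest (91.0 dB): 93.53 − 91.0 = 2.5 dB.

2.5 dB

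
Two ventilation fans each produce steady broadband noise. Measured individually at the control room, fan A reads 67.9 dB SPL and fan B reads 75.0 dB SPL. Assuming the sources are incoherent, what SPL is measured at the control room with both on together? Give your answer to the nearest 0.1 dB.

Uncorrelated sources add in intensity (power), not in dB.
L_total = 10·log₁₀(10^(67.9/10) + 10^(75.0/10)) = 10·log₁₀(37790000) = 75.8 dB SPL.

75.8 dB SPL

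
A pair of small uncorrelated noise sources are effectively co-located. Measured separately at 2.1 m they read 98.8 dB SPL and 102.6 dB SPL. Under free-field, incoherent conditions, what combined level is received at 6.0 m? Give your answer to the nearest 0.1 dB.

Combined at 2.1 m: 10·log₁₀(10^(98.8/10)+10^(102.6/10)) = 104.11 dB SPL.
Then apply −20·log₁₀(6.0/2.1) = -9.12 dB → 95.0 dB SPL.

95.0 dB SPL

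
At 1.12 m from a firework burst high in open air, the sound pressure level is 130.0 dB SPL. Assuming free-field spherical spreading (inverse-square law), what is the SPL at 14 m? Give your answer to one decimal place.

108.1 dB SPL

Free-field point source: level drops by 20·log₁₀ of the distance ratio.
ΔL = −20·log₁₀(14/1.12) = -21.94 dB, so L₂ = 130.0 + (-21.94) = 108.1 dB SPL.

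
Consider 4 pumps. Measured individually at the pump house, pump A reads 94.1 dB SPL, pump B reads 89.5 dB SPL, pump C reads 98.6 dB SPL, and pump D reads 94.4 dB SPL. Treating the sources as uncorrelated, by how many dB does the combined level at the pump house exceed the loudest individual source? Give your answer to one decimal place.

2.7 dB

Add the sources as powers (linear), then convert back to dB:
L_total = 10·log₁₀(10^(94.1/10) + 10^(89.5/10) + 10^(98.6/10) + 10^(94.4/10)) = 101.29 dB SPL.
Excess over the loudest (98.6 dB): 101.29 − 98.6 = 2.7 dB.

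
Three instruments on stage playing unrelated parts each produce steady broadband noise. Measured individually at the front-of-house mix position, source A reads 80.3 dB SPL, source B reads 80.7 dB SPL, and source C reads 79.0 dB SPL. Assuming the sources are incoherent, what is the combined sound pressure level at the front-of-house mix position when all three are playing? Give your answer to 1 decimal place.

Incoherent sources sum as intensities:
L_total = 10·log₁₀(10^(80.3/10) + 10^(80.7/10) + 10^(79.0/10)) = 10·log₁₀(304100000) = 84.8 dB SPL.

84.8 dB SPL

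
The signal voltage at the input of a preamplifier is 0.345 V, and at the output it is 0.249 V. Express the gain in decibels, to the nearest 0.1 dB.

Voltage ratio → dB uses the 20·log₁₀ form:
20·log₁₀(0.249/0.345) = 20·log₁₀(0.7217) = -2.8 dB.

-2.8 dB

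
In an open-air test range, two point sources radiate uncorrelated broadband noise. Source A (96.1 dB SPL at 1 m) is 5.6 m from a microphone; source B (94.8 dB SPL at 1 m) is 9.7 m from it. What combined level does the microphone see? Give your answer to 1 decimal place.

At the listener: L_A = 96.1 − 20·log₁₀(5.6) = 81.14 dB; L_B = 94.8 − 20·log₁₀(9.7) = 75.06 dB.
Combined: 10·log₁₀(10^(81.14/10)+10^(75.06/10)) = 82.1 dB SPL.

82.1 dB SPL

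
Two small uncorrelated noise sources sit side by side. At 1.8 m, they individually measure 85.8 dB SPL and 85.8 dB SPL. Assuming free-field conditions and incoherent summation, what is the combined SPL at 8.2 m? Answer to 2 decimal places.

Combined at 1.8 m: 10·log₁₀(10^(85.8/10)+10^(85.8/10)) = 88.810 dB SPL.
Then apply −20·log₁₀(8.2/1.8) = -13.171 dB → 75.64 dB SPL.

75.64 dB SPL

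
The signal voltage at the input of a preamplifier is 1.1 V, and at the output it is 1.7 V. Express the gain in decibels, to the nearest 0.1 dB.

For a voltage ratio, dB = 20·log₁₀(V₂/V₁).
20·log₁₀(1.7/1.1) = 20·log₁₀(1.545) = 3.8 dB.

3.8 dB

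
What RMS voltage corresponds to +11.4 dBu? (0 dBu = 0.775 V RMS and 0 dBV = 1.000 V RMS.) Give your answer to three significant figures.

2.88 V

V = 0.775 V × 10^(+11.4/20).
= 0.775 × 3.715 = 2.88 V.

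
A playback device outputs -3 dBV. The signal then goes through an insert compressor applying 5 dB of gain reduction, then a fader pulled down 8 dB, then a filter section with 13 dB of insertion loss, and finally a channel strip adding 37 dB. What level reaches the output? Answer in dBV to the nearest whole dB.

In dB, series stages simply add:
-3 − 5 − 8 − 13 + 37 = +8 dBV.

+8 dBV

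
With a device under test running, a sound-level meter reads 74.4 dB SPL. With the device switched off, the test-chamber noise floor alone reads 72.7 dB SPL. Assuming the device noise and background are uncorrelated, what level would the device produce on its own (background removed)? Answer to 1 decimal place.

69.5 dB SPL

Background correction is a power subtraction:
L_src = 10·log₁₀(10^(74.4/10) − 10^(72.7/10)) = 10·log₁₀(8921000) = 69.5 dB SPL.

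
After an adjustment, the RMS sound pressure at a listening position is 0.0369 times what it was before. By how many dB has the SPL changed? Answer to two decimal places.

Sound pressure is an amplitude quantity: ΔL = 20·log₁₀(p₂/p₁).
20·log₁₀(0.0369) = -28.66 dB.

-28.66 dB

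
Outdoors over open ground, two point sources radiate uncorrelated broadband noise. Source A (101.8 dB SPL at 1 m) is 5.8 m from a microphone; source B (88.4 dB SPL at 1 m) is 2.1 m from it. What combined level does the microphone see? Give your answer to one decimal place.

87.8 dB SPL

At the listener: L_A = 101.8 − 20·log₁₀(5.8) = 86.53 dB; L_B = 88.4 − 20·log₁₀(2.1) = 81.96 dB.
Combined: 10·log₁₀(10^(86.53/10)+10^(81.96/10)) = 87.8 dB SPL.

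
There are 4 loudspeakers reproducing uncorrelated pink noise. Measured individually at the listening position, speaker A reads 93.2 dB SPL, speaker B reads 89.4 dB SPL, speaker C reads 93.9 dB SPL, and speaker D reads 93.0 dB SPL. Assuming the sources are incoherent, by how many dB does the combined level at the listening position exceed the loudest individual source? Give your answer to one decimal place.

Uncorrelated sources add in intensity (power), not in dB.
L_total = 10·log₁₀(10^(93.2/10) + 10^(89.4/10) + 10^(93.9/10) + 10^(93.0/10)) = 98.70 dB SPL.
Excess over the loudest (93.9 dB): 98.70 − 93.9 = 4.8 dB.

4.8 dB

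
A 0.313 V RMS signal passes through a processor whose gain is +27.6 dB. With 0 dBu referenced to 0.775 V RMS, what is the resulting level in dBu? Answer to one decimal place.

+19.7 dBu

Input level: 20·log₁₀(0.313/0.775) = -7.88 dBu.
Output: -7.88 + 27.6 = +19.7 dBu.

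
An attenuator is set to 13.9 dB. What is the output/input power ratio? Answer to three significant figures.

0.0407

Power ratio = 10^(dB/10).
10^(-13.9/10) = 10^(-1.390) = 0.0407.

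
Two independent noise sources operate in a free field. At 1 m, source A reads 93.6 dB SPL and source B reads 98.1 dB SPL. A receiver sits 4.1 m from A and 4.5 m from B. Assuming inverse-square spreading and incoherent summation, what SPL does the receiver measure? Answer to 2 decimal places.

86.58 dB SPL

At the listener: L_A = 93.6 − 20·log₁₀(4.1) = 81.344 dB; L_B = 98.1 − 20·log₁₀(4.5) = 85.036 dB.
Combined: 10·log₁₀(10^(81.344/10)+10^(85.036/10)) = 86.58 dB SPL.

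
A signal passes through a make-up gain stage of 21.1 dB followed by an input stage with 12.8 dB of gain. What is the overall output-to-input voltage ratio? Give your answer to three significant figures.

49.5

Net gain = 21.1 + 12.8 = 33.9 dB.
Voltage ratio = 10^(33.9/20) = 49.5.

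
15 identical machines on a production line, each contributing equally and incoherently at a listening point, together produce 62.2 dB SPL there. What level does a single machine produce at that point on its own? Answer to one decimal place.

50.4 dB SPL

15 equal incoherent sources add 10·log₁₀(15) = 11.76 dB over one source.
L_one = 62.2 − 11.76 = 50.4 dB SPL.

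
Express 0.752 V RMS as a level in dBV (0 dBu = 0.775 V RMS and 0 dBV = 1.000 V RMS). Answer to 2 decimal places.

dBV = 20·log₁₀(V / 1.000 V).
20·log₁₀(0.752/1.000) = -2.48 dBV.

-2.48 dBV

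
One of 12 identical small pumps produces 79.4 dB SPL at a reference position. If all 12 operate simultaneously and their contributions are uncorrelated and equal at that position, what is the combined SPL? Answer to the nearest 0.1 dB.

12 equal incoherent sources raise the level by 10·log₁₀(12) = 10.79 dB.
L_total = 79.4 + 10.79 = 90.2 dB SPL.

90.2 dB SPL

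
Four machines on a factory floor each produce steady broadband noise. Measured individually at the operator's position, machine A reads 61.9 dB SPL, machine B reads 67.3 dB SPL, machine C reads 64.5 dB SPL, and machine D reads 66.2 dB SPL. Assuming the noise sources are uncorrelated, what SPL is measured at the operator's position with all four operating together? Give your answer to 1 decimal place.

71.4 dB SPL

Uncorrelated sources add in intensity (power), not in dB.
L_total = 10·log₁₀(10^(61.9/10) + 10^(67.3/10) + 10^(64.5/10) + 10^(66.2/10)) = 10·log₁₀(13910000) = 71.4 dB SPL.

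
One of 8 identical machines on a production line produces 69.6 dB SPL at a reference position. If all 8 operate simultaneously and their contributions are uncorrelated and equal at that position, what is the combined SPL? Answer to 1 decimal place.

78.6 dB SPL

8 equal incoherent sources raise the level by 10·log₁₀(8) = 9.03 dB.
L_total = 69.6 + 9.03 = 78.6 dB SPL.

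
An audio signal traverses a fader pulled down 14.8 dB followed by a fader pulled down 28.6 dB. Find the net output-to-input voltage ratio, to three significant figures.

0.00676

Net gain = (−14.8) + (−28.6) = -43.4 dB.
Voltage ratio = 10^(-43.4/20) = 0.00676.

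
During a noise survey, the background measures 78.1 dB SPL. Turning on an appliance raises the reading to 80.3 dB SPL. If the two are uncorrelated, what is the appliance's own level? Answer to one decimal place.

Background correction is a power subtraction:
L_src = 10·log₁₀(10^(80.3/10) − 10^(78.1/10)) = 10·log₁₀(42590000) = 76.3 dB SPL.

76.3 dB SPL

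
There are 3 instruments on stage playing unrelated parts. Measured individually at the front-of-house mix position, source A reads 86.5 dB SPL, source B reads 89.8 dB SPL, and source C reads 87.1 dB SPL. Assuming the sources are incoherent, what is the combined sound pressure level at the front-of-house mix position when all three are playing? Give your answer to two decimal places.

Incoherent sources sum as intensities:
L_total = 10·log₁₀(10^(86.5/10) + 10^(89.8/10) + 10^(87.1/10)) = 10·log₁₀(1915000000) = 92.82 dB SPL.

92.82 dB SPL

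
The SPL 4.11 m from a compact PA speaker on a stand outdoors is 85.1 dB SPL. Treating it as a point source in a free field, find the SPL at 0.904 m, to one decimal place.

98.3 dB SPL

Inverse-square spreading gives ΔL = −20·log₁₀(d₂/d₁).
ΔL = −20·log₁₀(0.904/4.11) = 13.15 dB, so L₂ = 85.1 + (13.15) = 98.3 dB SPL.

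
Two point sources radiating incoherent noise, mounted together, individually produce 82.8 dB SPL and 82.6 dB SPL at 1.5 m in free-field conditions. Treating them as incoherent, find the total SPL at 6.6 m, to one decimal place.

72.8 dB SPL

Combined at 1.5 m: 10·log₁₀(10^(82.8/10)+10^(82.6/10)) = 85.71 dB SPL.
Then apply −20·log₁₀(6.6/1.5) = -12.87 dB → 72.8 dB SPL.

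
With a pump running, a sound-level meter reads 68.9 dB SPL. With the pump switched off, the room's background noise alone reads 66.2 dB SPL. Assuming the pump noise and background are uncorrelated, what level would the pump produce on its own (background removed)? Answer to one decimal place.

Background correction is a power subtraction:
L_src = 10·log₁₀(10^(68.9/10) − 10^(66.2/10)) = 10·log₁₀(3594000) = 65.6 dB SPL.

65.6 dB SPL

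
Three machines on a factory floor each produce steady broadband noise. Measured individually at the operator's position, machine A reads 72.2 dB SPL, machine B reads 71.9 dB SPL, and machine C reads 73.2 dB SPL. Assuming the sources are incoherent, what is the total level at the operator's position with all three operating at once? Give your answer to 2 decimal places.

Add the sources as powers (linear), then convert back to dB:
L_total = 10·log₁₀(10^(72.2/10) + 10^(71.9/10) + 10^(73.2/10)) = 10·log₁₀(52980000) = 77.24 dB SPL.

77.24 dB SPL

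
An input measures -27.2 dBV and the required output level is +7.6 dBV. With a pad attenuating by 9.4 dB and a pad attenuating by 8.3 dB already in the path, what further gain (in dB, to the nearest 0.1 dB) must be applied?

The required make-up gain is the shortfall in the dB sum.
G = +7.6 − (-27.2) + 9.4 + 8.3 = 52.5 dB.

52.5 dB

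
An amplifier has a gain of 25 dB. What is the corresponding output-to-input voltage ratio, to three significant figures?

Voltage ratio = 10^(dB/20).
10^(25/20) = 10^(1.250) = 17.8.

17.8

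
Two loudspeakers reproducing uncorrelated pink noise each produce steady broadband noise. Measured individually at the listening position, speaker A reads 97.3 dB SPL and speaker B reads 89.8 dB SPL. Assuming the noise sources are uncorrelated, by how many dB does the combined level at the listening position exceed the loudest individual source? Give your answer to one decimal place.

Add the sources as powers (linear), then convert back to dB:
L_total = 10·log₁₀(10^(97.3/10) + 10^(89.8/10)) = 98.01 dB SPL.
Excess over the loudest (97.3 dB): 98.01 − 97.3 = 0.7 dB.

0.7 dB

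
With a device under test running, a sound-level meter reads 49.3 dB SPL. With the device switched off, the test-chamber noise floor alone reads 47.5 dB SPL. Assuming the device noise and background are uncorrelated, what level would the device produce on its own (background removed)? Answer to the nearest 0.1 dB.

Remove the background by subtracting linear intensities:
L_src = 10·log₁₀(10^(49.3/10) − 10^(47.5/10)) = 10·log₁₀(28880) = 44.6 dB SPL.

44.6 dB SPL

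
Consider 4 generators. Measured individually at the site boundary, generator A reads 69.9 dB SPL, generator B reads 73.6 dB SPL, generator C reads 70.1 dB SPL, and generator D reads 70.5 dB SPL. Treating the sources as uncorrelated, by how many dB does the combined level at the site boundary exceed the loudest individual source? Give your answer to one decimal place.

3.7 dB

Uncorrelated sources add in intensity (power), not in dB.
L_total = 10·log₁₀(10^(69.9/10) + 10^(73.6/10) + 10^(70.1/10) + 10^(70.5/10)) = 77.33 dB SPL.
Excess over the loudest (73.6 dB): 77.33 − 73.6 = 3.7 dB.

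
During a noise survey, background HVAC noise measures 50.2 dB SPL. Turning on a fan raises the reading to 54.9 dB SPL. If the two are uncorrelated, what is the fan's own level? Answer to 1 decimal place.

53.1 dB SPL

Background correction is a power subtraction:
L_src = 10·log₁₀(10^(54.9/10) − 10^(50.2/10)) = 10·log₁₀(204300) = 53.1 dB SPL.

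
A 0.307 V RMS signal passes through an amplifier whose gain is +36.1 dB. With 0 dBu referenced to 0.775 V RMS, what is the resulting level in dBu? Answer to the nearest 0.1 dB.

+28.1 dBu

Input level: 20·log₁₀(0.307/0.775) = -8.04 dBu.
Output: -8.04 + 36.1 = +28.1 dBu.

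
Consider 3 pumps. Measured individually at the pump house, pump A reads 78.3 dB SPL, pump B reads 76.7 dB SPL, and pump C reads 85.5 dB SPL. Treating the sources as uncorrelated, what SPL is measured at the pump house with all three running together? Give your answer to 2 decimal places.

86.71 dB SPL

Add the sources as powers (linear), then convert back to dB:
L_total = 10·log₁₀(10^(78.3/10) + 10^(76.7/10) + 10^(85.5/10)) = 10·log₁₀(469200000) = 86.71 dB SPL.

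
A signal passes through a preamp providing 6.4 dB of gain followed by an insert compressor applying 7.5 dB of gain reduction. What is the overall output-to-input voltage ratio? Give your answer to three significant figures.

Net gain = 6.4 + (−7.5) = -1.1 dB.
Voltage ratio = 10^(-1.1/20) = 0.881.

0.881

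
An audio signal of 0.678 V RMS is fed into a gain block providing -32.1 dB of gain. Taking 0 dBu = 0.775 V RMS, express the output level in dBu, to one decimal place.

-33.3 dBu

Input level: 20·log₁₀(0.678/0.775) = -1.16 dBu.
Output: -1.16 − 32.1 = -33.3 dBu.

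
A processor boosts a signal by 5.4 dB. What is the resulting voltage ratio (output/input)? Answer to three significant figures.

Voltage ratio = 10^(dB/20).
10^(5.4/20) = 10^(0.2700) = 1.86.

1.86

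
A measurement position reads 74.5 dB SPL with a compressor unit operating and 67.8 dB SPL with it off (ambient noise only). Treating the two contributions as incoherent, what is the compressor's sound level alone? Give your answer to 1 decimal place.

73.5 dB SPL

Remove the background by subtracting linear intensities:
L_src = 10·log₁₀(10^(74.5/10) − 10^(67.8/10)) = 10·log₁₀(22160000) = 73.5 dB SPL.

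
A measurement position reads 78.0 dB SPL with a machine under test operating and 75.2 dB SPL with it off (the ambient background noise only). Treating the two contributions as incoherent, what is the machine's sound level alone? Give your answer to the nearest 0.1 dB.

74.8 dB SPL

Background correction is a power subtraction:
L_src = 10·log₁₀(10^(78.0/10) − 10^(75.2/10)) = 10·log₁₀(29980000) = 74.8 dB SPL.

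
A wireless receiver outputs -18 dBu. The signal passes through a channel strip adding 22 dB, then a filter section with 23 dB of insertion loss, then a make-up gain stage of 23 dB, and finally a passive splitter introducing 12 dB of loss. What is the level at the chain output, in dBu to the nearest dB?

In dB, series stages simply add:
-18 + 22 − 23 + 23 − 12 = -8 dBu.

-8 dBu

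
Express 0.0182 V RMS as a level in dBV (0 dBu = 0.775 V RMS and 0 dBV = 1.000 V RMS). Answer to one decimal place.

-34.8 dBV

dBV = 20·log₁₀(V / 1.000 V).
20·log₁₀(0.0182/1.000) = -34.8 dBV.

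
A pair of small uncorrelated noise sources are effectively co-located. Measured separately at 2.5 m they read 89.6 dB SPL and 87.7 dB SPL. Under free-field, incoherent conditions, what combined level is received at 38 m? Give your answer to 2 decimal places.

68.13 dB SPL

Combined at 2.5 m: 10·log₁₀(10^(89.6/10)+10^(87.7/10)) = 91.763 dB SPL.
Then apply −20·log₁₀(38/2.5) = -23.637 dB → 68.13 dB SPL.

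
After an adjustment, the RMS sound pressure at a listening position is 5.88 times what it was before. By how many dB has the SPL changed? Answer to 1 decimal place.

15.4 dB

Sound pressure is an amplitude quantity: ΔL = 20·log₁₀(p₂/p₁).
20·log₁₀(5.88) = 15.4 dB.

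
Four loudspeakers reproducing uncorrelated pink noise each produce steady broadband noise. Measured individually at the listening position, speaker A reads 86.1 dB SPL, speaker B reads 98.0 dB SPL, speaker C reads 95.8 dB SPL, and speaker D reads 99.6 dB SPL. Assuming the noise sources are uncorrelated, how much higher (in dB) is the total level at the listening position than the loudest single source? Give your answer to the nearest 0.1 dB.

Incoherent sources sum as intensities:
L_total = 10·log₁₀(10^(86.1/10) + 10^(98.0/10) + 10^(95.8/10) + 10^(99.6/10)) = 102.93 dB SPL.
Excess over the loudest (99.6 dB): 102.93 − 99.6 = 3.3 dB.

3.3 dB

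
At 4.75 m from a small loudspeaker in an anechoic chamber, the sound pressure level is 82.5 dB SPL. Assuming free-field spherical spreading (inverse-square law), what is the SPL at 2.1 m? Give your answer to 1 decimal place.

89.6 dB SPL

Free-field point source: level drops by 20·log₁₀ of the distance ratio.
ΔL = −20·log₁₀(2.1/4.75) = 7.09 dB, so L₂ = 82.5 + (7.09) = 89.6 dB SPL.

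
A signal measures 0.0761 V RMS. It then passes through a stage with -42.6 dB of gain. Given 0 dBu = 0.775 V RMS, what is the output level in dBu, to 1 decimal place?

-62.8 dBu

Input level: 20·log₁₀(0.0761/0.775) = -20.16 dBu.
Output: -20.16 − 42.6 = -62.8 dBu.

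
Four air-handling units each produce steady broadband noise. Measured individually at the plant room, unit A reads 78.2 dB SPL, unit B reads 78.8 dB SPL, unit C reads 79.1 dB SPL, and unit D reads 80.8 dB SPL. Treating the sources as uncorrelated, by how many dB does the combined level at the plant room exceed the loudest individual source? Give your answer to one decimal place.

Uncorrelated sources add in intensity (power), not in dB.
L_total = 10·log₁₀(10^(78.2/10) + 10^(78.8/10) + 10^(79.1/10) + 10^(80.8/10)) = 85.36 dB SPL.
Excess over the loudest (80.8 dB): 85.36 − 80.8 = 4.6 dB.

4.6 dB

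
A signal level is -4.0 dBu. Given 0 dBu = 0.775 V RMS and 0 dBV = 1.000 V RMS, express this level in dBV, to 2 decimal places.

The offset between the scales is 20·log₁₀(0.775/1.000) = −2.214 dB.
So dBV = -4.0 − 2.214 = -6.21 dBV.

-6.21 dBV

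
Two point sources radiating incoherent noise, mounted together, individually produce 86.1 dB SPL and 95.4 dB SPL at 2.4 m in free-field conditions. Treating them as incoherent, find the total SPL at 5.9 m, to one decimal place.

88.1 dB SPL

Combined at 2.4 m: 10·log₁₀(10^(86.1/10)+10^(95.4/10)) = 95.88 dB SPL.
Then apply −20·log₁₀(5.9/2.4) = -7.81 dB → 88.1 dB SPL.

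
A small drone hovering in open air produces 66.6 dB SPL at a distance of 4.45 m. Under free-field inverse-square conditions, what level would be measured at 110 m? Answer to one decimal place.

For a point source in a free field, ΔL = −20·log₁₀(d₂/d₁).
ΔL = −20·log₁₀(110/4.45) = -27.86 dB, so L₂ = 66.6 + (-27.86) = 38.7 dB SPL.

38.7 dB SPL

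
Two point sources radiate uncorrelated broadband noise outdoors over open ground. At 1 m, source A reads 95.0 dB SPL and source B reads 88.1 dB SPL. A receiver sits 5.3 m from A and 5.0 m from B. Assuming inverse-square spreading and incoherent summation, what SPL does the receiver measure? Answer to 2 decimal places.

81.41 dB SPL

At the listener: L_A = 95.0 − 20·log₁₀(5.3) = 80.514 dB; L_B = 88.1 − 20·log₁₀(5.0) = 74.121 dB.
Combined: 10·log₁₀(10^(80.514/10)+10^(74.121/10)) = 81.41 dB SPL.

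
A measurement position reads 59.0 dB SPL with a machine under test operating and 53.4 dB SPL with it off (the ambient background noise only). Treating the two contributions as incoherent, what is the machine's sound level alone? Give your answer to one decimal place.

Subtract intensities: L_src = 10·log₁₀(10^(L_total/10) − 10^(L_bg/10)).
L_src = 10·log₁₀(10^(59.0/10) − 10^(53.4/10)) = 10·log₁₀(575600) = 57.6 dB SPL.

57.6 dB SPL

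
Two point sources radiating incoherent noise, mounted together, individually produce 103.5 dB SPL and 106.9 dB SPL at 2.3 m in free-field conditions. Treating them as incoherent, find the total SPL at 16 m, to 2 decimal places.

91.69 dB SPL

Combined at 2.3 m: 10·log₁₀(10^(103.5/10)+10^(106.9/10)) = 108.535 dB SPL.
Then apply −20·log₁₀(16/2.3) = -16.848 dB → 91.69 dB SPL.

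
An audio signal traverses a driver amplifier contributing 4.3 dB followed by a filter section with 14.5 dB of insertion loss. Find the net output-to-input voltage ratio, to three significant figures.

Net gain = 4.3 + (−14.5) = -10.2 dB.
Voltage ratio = 10^(-10.2/20) = 0.309.

0.309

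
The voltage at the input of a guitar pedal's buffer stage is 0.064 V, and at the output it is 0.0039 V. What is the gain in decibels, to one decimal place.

-24.3 dB

Voltage ratio → dB uses the 20·log₁₀ form:
20·log₁₀(0.0039/0.064) = 20·log₁₀(0.06094) = -24.3 dB.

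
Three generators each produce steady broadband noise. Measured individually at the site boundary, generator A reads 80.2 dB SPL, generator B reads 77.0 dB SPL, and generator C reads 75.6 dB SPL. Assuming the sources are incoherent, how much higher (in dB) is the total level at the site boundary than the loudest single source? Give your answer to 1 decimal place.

Uncorrelated sources add in intensity (power), not in dB.
L_total = 10·log₁₀(10^(80.2/10) + 10^(77.0/10) + 10^(75.6/10)) = 82.81 dB SPL.
Excess over the loudest (80.2 dB): 82.81 − 80.2 = 2.6 dB.

2.6 dB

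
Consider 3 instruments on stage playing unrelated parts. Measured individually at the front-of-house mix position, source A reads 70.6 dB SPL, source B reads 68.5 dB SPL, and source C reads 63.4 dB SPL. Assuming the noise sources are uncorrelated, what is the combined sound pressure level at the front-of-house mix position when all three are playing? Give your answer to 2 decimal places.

Uncorrelated sources add in intensity (power), not in dB.
L_total = 10·log₁₀(10^(70.6/10) + 10^(68.5/10) + 10^(63.4/10)) = 10·log₁₀(20750000) = 73.17 dB SPL.

73.17 dB SPL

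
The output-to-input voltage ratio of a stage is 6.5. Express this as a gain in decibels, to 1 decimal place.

Voltage ratio → dB uses the 20·log₁₀ form:
20·log₁₀(6.5) = 16.3 dB.

16.3 dB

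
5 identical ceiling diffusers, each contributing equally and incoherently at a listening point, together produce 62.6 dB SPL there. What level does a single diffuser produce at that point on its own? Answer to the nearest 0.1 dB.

55.6 dB SPL

5 equal incoherent sources add 10·log₁₀(5) = 6.99 dB over one source.
L_one = 62.6 − 6.99 = 55.6 dB SPL.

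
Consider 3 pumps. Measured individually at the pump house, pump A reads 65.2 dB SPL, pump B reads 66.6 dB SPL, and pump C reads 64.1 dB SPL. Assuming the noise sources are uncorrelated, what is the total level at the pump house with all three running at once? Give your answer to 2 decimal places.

70.19 dB SPL

Incoherent sources sum as intensities:
L_total = 10·log₁₀(10^(65.2/10) + 10^(66.6/10) + 10^(64.1/10)) = 10·log₁₀(10450000) = 70.19 dB SPL.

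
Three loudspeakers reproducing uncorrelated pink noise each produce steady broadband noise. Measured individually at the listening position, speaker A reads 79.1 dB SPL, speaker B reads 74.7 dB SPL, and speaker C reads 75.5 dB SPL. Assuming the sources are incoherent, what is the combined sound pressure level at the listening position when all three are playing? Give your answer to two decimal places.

81.65 dB SPL

Add the sources as powers (linear), then convert back to dB:
L_total = 10·log₁₀(10^(79.1/10) + 10^(74.7/10) + 10^(75.5/10)) = 10·log₁₀(146300000) = 81.65 dB SPL.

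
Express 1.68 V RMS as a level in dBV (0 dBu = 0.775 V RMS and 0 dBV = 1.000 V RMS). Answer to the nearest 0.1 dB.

+4.5 dBV

dBV = 20·log₁₀(V / 1.000 V).
20·log₁₀(1.68/1.000) = +4.5 dBV.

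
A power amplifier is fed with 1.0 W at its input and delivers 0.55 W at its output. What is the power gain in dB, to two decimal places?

Power ratio → dB uses the 10·log₁₀ form:
10·log₁₀(0.55/1.0) = 10·log₁₀(0.5500) = -2.60 dB.

-2.60 dB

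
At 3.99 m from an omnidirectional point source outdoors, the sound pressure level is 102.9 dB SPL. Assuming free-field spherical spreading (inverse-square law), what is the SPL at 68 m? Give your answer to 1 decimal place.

78.3 dB SPL

For a point source in a free field, ΔL = −20·log₁₀(d₂/d₁).
ΔL = −20·log₁₀(68/3.99) = -24.63 dB, so L₂ = 102.9 + (-24.63) = 78.3 dB SPL.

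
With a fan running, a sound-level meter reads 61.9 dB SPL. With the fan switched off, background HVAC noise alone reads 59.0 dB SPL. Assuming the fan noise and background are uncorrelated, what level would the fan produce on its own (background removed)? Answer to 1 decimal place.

58.8 dB SPL

Subtract intensities: L_src = 10·log₁₀(10^(L_total/10) − 10^(L_bg/10)).
L_src = 10·log₁₀(10^(61.9/10) − 10^(59.0/10)) = 10·log₁₀(754500) = 58.8 dB SPL.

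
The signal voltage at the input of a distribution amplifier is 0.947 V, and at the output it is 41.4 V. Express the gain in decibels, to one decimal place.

Voltage is an amplitude quantity, so gain = 20·log₁₀(V_out/V_in).
20·log₁₀(41.4/0.947) = 20·log₁₀(43.72) = 32.8 dB.

32.8 dB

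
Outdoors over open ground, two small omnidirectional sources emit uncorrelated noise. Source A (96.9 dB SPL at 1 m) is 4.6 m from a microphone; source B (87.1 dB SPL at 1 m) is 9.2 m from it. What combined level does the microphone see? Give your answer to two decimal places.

83.76 dB SPL

At the listener: L_A = 96.9 − 20·log₁₀(4.6) = 83.645 dB; L_B = 87.1 − 20·log₁₀(9.2) = 67.824 dB.
Combined: 10·log₁₀(10^(83.645/10)+10^(67.824/10)) = 83.76 dB SPL.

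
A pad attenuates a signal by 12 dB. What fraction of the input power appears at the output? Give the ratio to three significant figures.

0.0631

Power ratio = 10^(dB/10).
10^(-12/10) = 10^(-1.200) = 0.0631.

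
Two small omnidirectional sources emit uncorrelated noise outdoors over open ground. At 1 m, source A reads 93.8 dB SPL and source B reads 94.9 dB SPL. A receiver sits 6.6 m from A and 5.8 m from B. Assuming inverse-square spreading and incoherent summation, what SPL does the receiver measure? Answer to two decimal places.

81.67 dB SPL

At the listener: L_A = 93.8 − 20·log₁₀(6.6) = 77.409 dB; L_B = 94.9 − 20·log₁₀(5.8) = 79.631 dB.
Combined: 10·log₁₀(10^(77.409/10)+10^(79.631/10)) = 81.67 dB SPL.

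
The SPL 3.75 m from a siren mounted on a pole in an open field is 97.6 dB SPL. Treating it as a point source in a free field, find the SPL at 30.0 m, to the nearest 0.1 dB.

For a point source in a free field, ΔL = −20·log₁₀(d₂/d₁).
ΔL = −20·log₁₀(30.0/3.75) = -18.06 dB, so L₂ = 97.6 + (-18.06) = 79.5 dB SPL.

79.5 dB SPL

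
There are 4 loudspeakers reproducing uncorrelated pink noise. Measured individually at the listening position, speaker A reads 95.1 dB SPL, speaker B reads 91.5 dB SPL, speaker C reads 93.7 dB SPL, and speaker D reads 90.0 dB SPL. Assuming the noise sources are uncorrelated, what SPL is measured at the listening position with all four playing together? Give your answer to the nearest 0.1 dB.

Uncorrelated sources add in intensity (power), not in dB.
L_total = 10·log₁₀(10^(95.1/10) + 10^(91.5/10) + 10^(93.7/10) + 10^(90.0/10)) = 10·log₁₀(7993000000) = 99.0 dB SPL.

99.0 dB SPL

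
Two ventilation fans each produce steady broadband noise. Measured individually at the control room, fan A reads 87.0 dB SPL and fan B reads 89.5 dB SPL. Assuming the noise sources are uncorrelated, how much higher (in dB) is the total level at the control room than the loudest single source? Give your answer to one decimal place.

Incoherent sources sum as intensities:
L_total = 10·log₁₀(10^(87.0/10) + 10^(89.5/10)) = 91.44 dB SPL.
Excess over the loudest (89.5 dB): 91.44 − 89.5 = 1.9 dB.

1.9 dB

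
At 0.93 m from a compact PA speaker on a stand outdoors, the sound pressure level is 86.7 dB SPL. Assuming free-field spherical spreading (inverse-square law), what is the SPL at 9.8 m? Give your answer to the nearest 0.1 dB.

66.2 dB SPL

Free-field point source: level drops by 20·log₁₀ of the distance ratio.
ΔL = −20·log₁₀(9.8/0.93) = -20.45 dB, so L₂ = 86.7 + (-20.45) = 66.2 dB SPL.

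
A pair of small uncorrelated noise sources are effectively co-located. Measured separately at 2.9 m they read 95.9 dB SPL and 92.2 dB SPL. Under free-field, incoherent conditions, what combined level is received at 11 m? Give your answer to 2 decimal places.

85.86 dB SPL

Combined at 2.9 m: 10·log₁₀(10^(95.9/10)+10^(92.2/10)) = 97.443 dB SPL.
Then apply −20·log₁₀(11/2.9) = -11.580 dB → 85.86 dB SPL.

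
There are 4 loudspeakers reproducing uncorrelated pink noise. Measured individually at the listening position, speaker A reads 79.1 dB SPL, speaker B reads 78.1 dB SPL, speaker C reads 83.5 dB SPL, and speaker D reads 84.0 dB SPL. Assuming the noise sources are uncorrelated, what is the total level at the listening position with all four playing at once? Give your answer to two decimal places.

Incoherent sources sum as intensities:
L_total = 10·log₁₀(10^(79.1/10) + 10^(78.1/10) + 10^(83.5/10) + 10^(84.0/10)) = 10·log₁₀(620900000) = 87.93 dB SPL.

87.93 dB SPL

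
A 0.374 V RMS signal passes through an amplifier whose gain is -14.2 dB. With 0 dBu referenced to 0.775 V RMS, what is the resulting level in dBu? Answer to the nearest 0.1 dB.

-20.5 dBu

Input level: 20·log₁₀(0.374/0.775) = -6.33 dBu.
Output: -6.33 − 14.2 = -20.5 dBu.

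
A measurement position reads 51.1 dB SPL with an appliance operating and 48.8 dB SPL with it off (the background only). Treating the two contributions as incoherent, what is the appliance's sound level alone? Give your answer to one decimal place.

Background correction is a power subtraction:
L_src = 10·log₁₀(10^(51.1/10) − 10^(48.8/10)) = 10·log₁₀(52970) = 47.2 dB SPL.

47.2 dB SPL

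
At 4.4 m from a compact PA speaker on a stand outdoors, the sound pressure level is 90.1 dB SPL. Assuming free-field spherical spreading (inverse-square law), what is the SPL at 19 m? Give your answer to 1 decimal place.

77.4 dB SPL

Free-field point source: level drops by 20·log₁₀ of the distance ratio.
ΔL = −20·log₁₀(19/4.4) = -12.71 dB, so L₂ = 90.1 + (-12.71) = 77.4 dB SPL.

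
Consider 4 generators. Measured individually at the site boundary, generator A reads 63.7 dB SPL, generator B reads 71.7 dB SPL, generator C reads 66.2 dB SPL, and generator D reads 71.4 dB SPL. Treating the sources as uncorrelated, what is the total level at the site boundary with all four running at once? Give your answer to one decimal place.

75.5 dB SPL

Incoherent sources sum as intensities:
L_total = 10·log₁₀(10^(63.7/10) + 10^(71.7/10) + 10^(66.2/10) + 10^(71.4/10)) = 10·log₁₀(35110000) = 75.5 dB SPL.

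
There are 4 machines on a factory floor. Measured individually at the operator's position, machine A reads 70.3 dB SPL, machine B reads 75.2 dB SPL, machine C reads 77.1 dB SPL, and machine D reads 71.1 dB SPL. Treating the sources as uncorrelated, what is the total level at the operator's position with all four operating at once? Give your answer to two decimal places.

Uncorrelated sources add in intensity (power), not in dB.
L_total = 10·log₁₀(10^(70.3/10) + 10^(75.2/10) + 10^(77.1/10) + 10^(71.1/10)) = 10·log₁₀(108000000) = 80.33 dB SPL.

80.33 dB SPL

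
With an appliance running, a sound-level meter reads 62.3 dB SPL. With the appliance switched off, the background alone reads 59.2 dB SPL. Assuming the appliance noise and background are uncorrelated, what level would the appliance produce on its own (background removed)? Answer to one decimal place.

59.4 dB SPL

Subtract intensities: L_src = 10·log₁₀(10^(L_total/10) − 10^(L_bg/10)).
L_src = 10·log₁₀(10^(62.3/10) − 10^(59.2/10)) = 10·log₁₀(866500) = 59.4 dB SPL.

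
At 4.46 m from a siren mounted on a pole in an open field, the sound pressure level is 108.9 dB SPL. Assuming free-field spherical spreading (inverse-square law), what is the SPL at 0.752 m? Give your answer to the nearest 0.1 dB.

Free-field point source: level drops by 20·log₁₀ of the distance ratio.
ΔL = −20·log₁₀(0.752/4.46) = 15.46 dB, so L₂ = 108.9 + (15.46) = 124.4 dB SPL.

124.4 dB SPL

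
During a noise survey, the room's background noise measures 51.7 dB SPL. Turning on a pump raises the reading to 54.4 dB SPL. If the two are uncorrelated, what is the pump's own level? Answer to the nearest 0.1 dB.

Subtract intensities: L_src = 10·log₁₀(10^(L_total/10) − 10^(L_bg/10)).
L_src = 10·log₁₀(10^(54.4/10) − 10^(51.7/10)) = 10·log₁₀(127500) = 51.1 dB SPL.

51.1 dB SPL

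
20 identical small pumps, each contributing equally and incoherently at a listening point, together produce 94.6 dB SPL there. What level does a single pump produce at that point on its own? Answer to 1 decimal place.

81.6 dB SPL

20 equal incoherent sources add 10·log₁₀(20) = 13.01 dB over one source.
L_one = 94.6 − 13.01 = 81.6 dB SPL.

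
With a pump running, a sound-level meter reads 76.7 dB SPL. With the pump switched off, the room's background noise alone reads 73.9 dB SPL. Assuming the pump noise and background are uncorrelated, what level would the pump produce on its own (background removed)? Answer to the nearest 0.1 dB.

Subtract intensities: L_src = 10·log₁₀(10^(L_total/10) − 10^(L_bg/10)).
L_src = 10·log₁₀(10^(76.7/10) − 10^(73.9/10)) = 10·log₁₀(22230000) = 73.5 dB SPL.

73.5 dB SPL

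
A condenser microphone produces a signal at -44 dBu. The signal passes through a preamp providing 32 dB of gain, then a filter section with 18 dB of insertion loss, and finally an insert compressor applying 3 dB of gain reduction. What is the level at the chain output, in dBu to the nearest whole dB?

-33 dBu

Gain stages sum in dB:
-44 + 32 − 18 − 3 = -33 dBu.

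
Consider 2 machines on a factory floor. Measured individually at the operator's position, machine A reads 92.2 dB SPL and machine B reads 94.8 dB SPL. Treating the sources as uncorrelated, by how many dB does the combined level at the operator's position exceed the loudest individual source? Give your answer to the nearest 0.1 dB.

Add the sources as powers (linear), then convert back to dB:
L_total = 10·log₁₀(10^(92.2/10) + 10^(94.8/10)) = 96.70 dB SPL.
Excess over the loudest (94.8 dB): 96.70 − 94.8 = 1.9 dB.

1.9 dB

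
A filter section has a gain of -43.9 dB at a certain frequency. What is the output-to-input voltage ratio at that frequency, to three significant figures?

Voltage ratio = 10^(dB/20).
10^(-43.9/20) = 10^(-2.195) = 0.00638.

0.00638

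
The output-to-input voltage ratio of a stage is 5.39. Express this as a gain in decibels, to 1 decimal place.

14.6 dB

Voltage ratio → dB uses the 20·log₁₀ form:
20·log₁₀(5.39) = 14.6 dB.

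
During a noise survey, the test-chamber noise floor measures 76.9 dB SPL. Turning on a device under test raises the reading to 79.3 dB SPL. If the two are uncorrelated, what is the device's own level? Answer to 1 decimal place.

75.6 dB SPL

Remove the background by subtracting linear intensities:
L_src = 10·log₁₀(10^(79.3/10) − 10^(76.9/10)) = 10·log₁₀(36140000) = 75.6 dB SPL.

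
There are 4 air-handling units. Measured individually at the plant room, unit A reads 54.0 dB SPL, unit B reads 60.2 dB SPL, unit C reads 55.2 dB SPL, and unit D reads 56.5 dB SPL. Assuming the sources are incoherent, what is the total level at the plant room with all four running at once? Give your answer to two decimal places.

Uncorrelated sources add in intensity (power), not in dB.
L_total = 10·log₁₀(10^(54.0/10) + 10^(60.2/10) + 10^(55.2/10) + 10^(56.5/10)) = 10·log₁₀(2076000) = 63.17 dB SPL.

63.17 dB SPL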